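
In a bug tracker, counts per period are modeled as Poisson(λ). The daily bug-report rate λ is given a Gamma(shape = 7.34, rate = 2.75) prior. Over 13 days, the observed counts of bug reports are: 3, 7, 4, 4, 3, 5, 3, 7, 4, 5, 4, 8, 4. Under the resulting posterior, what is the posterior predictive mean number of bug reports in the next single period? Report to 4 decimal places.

With a Gamma(shape α, rate β) prior, the Poisson likelihood is conjugate: the posterior is Gamma(α + ΣXᵢ, β + n).
Sum of counts S = 61 over n = 13 days.
Posterior: Gamma(α+S, β+n) = Gamma(7.34+61, 2.75+13) = Gamma(68.34, 15.75).
The predictive distribution for one future period is NegBinom with mean α/β = 4.3390.

4.3390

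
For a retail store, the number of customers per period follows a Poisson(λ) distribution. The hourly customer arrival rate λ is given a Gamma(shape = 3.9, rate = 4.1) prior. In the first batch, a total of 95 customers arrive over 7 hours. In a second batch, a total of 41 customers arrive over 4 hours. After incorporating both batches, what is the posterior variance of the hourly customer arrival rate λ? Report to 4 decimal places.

0.6136

With a Gamma(shape α, rate β) prior, the Poisson likelihood is conjugate: the posterior is Gamma(α + ΣXᵢ, β + n).
After batch 1: Gamma(α+S, β+n) = Gamma(3.9+95, 4.1+7) = Gamma(98.9, 11.1).
After batch 2: Gamma(α+S, β+n) = Gamma(98.9+41, 11.1+4) = Gamma(139.9, 15.1).
Var = α/β² = 139.9/15.1² = 0.6136.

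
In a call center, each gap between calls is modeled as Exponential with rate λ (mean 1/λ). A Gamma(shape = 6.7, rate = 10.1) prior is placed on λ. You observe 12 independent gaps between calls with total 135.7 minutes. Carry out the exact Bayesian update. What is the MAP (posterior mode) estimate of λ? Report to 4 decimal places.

0.1214

With a Gamma(shape α, rate β) prior on the exponential rate λ, the posterior after n observations with total T = Σxᵢ is Gamma(α+n, β+T).
Posterior: Gamma(6.7+12, 10.1+135.7) = Gamma(18.7, 145.8).
Mode = (α−1)/β = 0.1214.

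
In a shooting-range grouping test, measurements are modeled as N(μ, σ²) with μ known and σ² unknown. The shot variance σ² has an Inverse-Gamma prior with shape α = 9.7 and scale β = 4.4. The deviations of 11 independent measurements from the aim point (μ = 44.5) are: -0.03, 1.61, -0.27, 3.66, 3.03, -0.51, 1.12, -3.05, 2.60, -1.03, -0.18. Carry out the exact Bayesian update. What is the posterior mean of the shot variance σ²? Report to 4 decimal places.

1.8561

With known mean μ and an Inverse-Gamma(α, β) prior on σ², the Normal likelihood is conjugate: posterior is Inv-Gamma(α + n/2, β + Σ(xᵢ−μ)²/2).
Σ(xᵢ−μ)² = (-0.03)² + (1.61)² + (-0.27)² + (3.66)² + (3.03)² + (-0.51)² + (1.12)² + (-3.05)² + (2.60)² + (-1.03)² + (-0.18)² = 43.9127.
Posterior: Inv-Gamma(9.7 + 11/2, 4.4 + 43.9127/2) = Inv-Gamma(15.20, 26.35635).
E[σ²|data] = β/(α−1) = 26.35635/14.20 = 1.8561.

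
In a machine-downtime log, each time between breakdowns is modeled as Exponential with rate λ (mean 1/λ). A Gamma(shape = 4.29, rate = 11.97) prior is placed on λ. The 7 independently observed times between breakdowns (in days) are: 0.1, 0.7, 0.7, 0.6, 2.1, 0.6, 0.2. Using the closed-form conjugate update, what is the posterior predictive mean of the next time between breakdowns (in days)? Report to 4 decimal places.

With a Gamma(shape α, rate β) prior on the exponential rate λ, the posterior after n observations with total T = Σxᵢ is Gamma(α+n, β+T).
Sum of observations T = 5.0 days; n = 7.
Posterior: Gamma(4.29+7, 11.97+5.0) = Gamma(11.29, 16.97).
The predictive distribution for the next observation is Lomax; its mean is β/(α−1) = 16.97/10.29 = 1.6492.

1.6492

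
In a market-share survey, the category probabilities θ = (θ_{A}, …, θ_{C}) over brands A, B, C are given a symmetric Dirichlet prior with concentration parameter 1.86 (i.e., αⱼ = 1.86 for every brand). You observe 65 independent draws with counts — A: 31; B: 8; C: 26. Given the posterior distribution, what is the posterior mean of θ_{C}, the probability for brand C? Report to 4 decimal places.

0.3947

The Dirichlet prior is conjugate to the Multinomial likelihood: each posterior αⱼ = prior αⱼ + observed count nⱼ.
Posterior concentration: (32.86, 9.86, 27.86), total = 70.58.
E[θ_{C}|data] = α_{C}/Σα = 27.86/70.58 = 0.3947.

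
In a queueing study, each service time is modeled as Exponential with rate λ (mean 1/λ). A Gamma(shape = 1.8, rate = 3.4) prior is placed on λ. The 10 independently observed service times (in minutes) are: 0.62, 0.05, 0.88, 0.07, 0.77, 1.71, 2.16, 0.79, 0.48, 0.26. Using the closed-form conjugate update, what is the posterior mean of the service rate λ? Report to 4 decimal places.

1.0545

With a Gamma(shape α, rate β) prior on the exponential rate λ, the posterior after n observations with total T = Σxᵢ is Gamma(α+n, β+T).
Sum of observations T = 7.79 minutes; n = 10.
Posterior: Gamma(1.8+10, 3.4+7.79) = Gamma(11.8, 11.19).
Posterior mean of λ = α/β = 11.8/11.19 = 1.0545.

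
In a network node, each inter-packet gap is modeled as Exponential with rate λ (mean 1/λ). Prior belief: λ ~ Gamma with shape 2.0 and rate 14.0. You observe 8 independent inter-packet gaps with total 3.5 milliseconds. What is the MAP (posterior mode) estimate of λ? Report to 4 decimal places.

With a Gamma(shape α, rate β) prior on the exponential rate λ, the posterior after n observations with total T = Σxᵢ is Gamma(α+n, β+T).
Posterior: Gamma(2.0+8, 14.0+3.5) = Gamma(10.0, 17.5).
Mode = (α−1)/β = 0.5143.

0.5143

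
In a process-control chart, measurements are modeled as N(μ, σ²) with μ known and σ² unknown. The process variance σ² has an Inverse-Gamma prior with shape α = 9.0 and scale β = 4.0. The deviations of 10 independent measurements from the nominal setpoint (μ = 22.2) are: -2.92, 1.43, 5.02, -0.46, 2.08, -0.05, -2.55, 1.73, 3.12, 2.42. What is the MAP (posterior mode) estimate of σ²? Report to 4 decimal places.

With known mean μ and an Inverse-Gamma(α, β) prior on σ², the Normal likelihood is conjugate: posterior is Inv-Gamma(α + n/2, β + Σ(xᵢ−μ)²/2).
Σ(xᵢ−μ)² = (-2.92)² + (1.43)² + (5.02)² + (-0.46)² + (2.08)² + (-0.05)² + (-2.55)² + (1.73)² + (3.12)² + (2.42)² = 65.3984.
Posterior: Inv-Gamma(9.0 + 10/2, 4.0 + 65.3984/2) = Inv-Gamma(14.00, 36.69920).
Mode = β/(α+1) = 36.69920/15.00 = 2.4466.

2.4466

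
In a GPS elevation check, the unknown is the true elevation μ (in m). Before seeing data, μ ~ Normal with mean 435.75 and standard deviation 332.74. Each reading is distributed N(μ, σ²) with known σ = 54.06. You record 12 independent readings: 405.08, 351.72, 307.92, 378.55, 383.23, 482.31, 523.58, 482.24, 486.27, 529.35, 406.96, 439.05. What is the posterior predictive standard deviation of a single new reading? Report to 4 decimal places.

For Normal data with known variance σ², a Normal(μ₀, σ₀²) prior on μ is conjugate. Posterior precision = 1/σ₀² + n/σ²; posterior mean is the precision-weighted average of μ₀ and x̄.
σ₀² = 332.74² = 110715.9076, σ² = 54.06² = 2922.4836; σ² + n·σ₀² = 2922.4836 + 12·110715.9076 = 1331513.3748.
Posterior precision = 1/σ₀² + n/σ² = 1/110715.9076 + 12/2922.4836 = (σ² + n·σ₀²)/(σ₀²σ²) = 1331513.3748/(110715.9076·2922.4836); posterior variance σₙ² = σ₀²σ²/(σ² + n·σ₀²) = 110715.9076·2922.4836/1331513.3748 = 243.005763.
Predictive variance for one new observation = σₙ² + σ² = 110715.9076·2922.4836/1331513.3748 + 2922.4836 = σ²·(σ₀² + 1331513.3748)/1331513.3748 = 2922.4836·1442229.2824/1331513.3748 = 3165.489363; SD = √(2922.4836·1442229.2824/1331513.3748) = 56.2627.

56.2627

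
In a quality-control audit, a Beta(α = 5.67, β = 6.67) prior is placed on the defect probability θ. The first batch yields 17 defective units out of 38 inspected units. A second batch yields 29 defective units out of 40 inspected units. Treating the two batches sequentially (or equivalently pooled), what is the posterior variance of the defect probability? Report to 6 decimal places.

The Beta prior is conjugate to a Binomial/Bernoulli likelihood; the update adds successes to α and failures to β.
After batch 1: Beta(5.67+17, 6.67+21) = Beta(22.67, 27.67).
After batch 2: Beta(22.67+29, 27.67+11) = Beta(51.67, 38.67).
Var = αβ/((α+β)²(α+β+1)) = 51.67·38.67/(90.34²·91.34) = 0.002680.

0.002680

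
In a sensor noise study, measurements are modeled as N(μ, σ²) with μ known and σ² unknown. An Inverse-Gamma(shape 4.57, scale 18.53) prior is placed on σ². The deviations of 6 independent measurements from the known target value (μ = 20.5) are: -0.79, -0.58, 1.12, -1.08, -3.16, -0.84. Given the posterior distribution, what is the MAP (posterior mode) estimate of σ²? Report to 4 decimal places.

With known mean μ and an Inverse-Gamma(α, β) prior on σ², the Normal likelihood is conjugate: posterior is Inv-Gamma(α + n/2, β + Σ(xᵢ−μ)²/2).
Σ(xᵢ−μ)² = (-0.79)² + (-0.58)² + (1.12)² + (-1.08)² + (-3.16)² + (-0.84)² = 14.0725.
Posterior: Inv-Gamma(4.57 + 6/2, 18.53 + 14.0725/2) = Inv-Gamma(7.57, 25.56625).
Mode = β/(α+1) = 25.56625/8.57 = 2.9832.

2.9832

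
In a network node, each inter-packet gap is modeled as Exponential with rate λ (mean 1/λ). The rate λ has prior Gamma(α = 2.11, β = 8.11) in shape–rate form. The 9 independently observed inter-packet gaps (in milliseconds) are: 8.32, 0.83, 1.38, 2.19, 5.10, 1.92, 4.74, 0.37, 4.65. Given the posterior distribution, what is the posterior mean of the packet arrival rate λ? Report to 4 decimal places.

0.2954

With a Gamma(shape α, rate β) prior on the exponential rate λ, the posterior after n observations with total T = Σxᵢ is Gamma(α+n, β+T).
Sum of observations T = 29.50 milliseconds; n = 9.
Posterior: Gamma(2.11+9, 8.11+29.50) = Gamma(11.11, 37.61).
Posterior mean of λ = α/β = 11.11/37.61 = 0.2954.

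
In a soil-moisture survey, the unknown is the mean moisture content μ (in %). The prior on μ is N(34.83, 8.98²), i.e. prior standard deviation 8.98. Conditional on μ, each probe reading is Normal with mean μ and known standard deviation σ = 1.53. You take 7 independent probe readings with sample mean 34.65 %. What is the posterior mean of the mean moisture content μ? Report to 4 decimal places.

34.6507

For Normal data with known variance σ², a Normal(μ₀, σ₀²) prior on μ is conjugate. Posterior precision = 1/σ₀² + n/σ²; posterior mean is the precision-weighted average of μ₀ and x̄.
n·x̄ = 7·34.65 = 242.55.
σ₀² = 8.98² = 80.6404, σ² = 1.53² = 2.3409; σ² + n·σ₀² = 2.3409 + 7·80.6404 = 566.8237.
Posterior mean = (μ₀/σ₀² + n·x̄/σ²)/(1/σ₀² + n/σ²) = (σ²·μ₀ + σ₀²·n·x̄)/(σ² + n·σ₀²) = (2.3409·34.83 + 80.6404·242.55)/566.8237 = 19640.862567/566.8237 = 34.6507.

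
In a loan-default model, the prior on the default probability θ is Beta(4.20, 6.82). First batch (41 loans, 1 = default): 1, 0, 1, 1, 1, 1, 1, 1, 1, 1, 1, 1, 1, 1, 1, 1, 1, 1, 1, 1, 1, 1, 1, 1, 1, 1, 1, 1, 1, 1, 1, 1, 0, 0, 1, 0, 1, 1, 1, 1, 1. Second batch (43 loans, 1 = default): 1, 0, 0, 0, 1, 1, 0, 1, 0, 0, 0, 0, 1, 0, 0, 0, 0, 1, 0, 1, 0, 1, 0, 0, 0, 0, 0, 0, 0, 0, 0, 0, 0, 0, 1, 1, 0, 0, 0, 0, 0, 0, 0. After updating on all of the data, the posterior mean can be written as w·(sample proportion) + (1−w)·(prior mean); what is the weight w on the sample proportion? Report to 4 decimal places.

0.8840

The Beta prior is conjugate to a Binomial/Bernoulli likelihood; the update adds successes to α and failures to β.
Total number of loans: n = 41 + 43 = 84.
Posterior mean = (α₀+k)/(α₀+β₀+n) = [n/(α₀+β₀+n)]·(k/n) + [(α₀+β₀)/(α₀+β₀+n)]·α₀/(α₀+β₀), so only n and the prior enter the weight.
The weight on the data is w = n/(α₀+β₀+n) = 84/(4.20+6.82+84) = 84/95.02 = 0.8840.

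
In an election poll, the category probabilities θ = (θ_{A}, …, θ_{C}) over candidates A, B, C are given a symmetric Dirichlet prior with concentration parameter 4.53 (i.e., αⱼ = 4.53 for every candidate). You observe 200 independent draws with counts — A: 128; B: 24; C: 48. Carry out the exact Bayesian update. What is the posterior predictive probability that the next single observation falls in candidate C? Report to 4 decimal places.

The Dirichlet prior is conjugate to the Multinomial likelihood: each posterior αⱼ = prior αⱼ + observed count nⱼ.
Posterior concentration: (132.53, 28.53, 52.53), total = 213.59.
P(next = C | data) = α_{C}/Σα = 0.2459.

0.2459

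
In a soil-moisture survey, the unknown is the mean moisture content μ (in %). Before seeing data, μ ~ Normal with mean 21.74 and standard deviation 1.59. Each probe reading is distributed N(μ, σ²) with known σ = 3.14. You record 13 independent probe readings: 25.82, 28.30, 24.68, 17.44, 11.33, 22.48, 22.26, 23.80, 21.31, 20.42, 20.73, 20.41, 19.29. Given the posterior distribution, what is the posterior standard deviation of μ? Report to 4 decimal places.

For Normal data with known variance σ², a Normal(μ₀, σ₀²) prior on μ is conjugate. Posterior precision = 1/σ₀² + n/σ²; posterior mean is the precision-weighted average of μ₀ and x̄.
σ₀² = 1.59² = 2.5281, σ² = 3.14² = 9.8596; σ² + n·σ₀² = 9.8596 + 13·2.5281 = 42.7249.
Posterior precision = 1/σ₀² + n/σ² = 1/2.5281 + 13/9.8596 = (σ² + n·σ₀²)/(σ₀²σ²) = 42.7249/(2.5281·9.8596); posterior variance σₙ² = σ₀²σ²/(σ² + n·σ₀²) = 2.5281·9.8596/42.7249 = 0.583408.
Posterior SD = √σₙ² = √(2.5281·9.8596/42.7249) = 0.7638.

0.7638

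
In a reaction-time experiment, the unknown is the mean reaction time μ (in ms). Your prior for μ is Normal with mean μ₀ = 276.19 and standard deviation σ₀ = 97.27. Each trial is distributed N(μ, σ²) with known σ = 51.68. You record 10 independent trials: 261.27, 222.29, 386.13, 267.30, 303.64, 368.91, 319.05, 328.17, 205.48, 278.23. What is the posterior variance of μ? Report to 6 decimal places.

For Normal data with known variance σ², a Normal(μ₀, σ₀²) prior on μ is conjugate. Posterior precision = 1/σ₀² + n/σ²; posterior mean is the precision-weighted average of μ₀ and x̄.
σ₀² = 97.27² = 9461.4529, σ² = 51.68² = 2670.8224; σ² + n·σ₀² = 2670.8224 + 10·9461.4529 = 97285.3514.
Posterior precision = 1/σ₀² + n/σ² = 1/9461.4529 + 10/2670.8224 = (σ² + n·σ₀²)/(σ₀²σ²) = 97285.3514/(9461.4529·2670.8224); posterior variance σₙ² = σ₀²σ²/(σ² + n·σ₀²) = 9461.4529·2670.8224/97285.3514 = 259.749900.

259.749900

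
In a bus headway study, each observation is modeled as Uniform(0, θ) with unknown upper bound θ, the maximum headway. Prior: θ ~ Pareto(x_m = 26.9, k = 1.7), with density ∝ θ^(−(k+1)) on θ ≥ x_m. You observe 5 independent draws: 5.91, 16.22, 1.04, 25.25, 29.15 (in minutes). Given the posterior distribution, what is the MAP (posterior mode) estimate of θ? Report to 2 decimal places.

A Pareto(scale x_m, shape k) prior on the upper bound θ of Uniform(0, θ) is conjugate: posterior is Pareto(max(x_m, max xᵢ), k + n).
Sample maximum = 29.15; prior scale x_m = 26.9 → posterior scale = max = 29.15.
Posterior shape = 1.7 + 5 = 6.7.
The Pareto density is decreasing on [x_m, ∞), so the mode is x_m = 29.15.

29.15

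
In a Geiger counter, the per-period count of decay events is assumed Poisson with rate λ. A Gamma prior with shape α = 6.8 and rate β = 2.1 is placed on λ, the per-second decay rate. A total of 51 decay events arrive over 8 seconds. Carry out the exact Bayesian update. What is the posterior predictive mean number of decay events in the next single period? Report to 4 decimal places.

5.7228

With a Gamma(shape α, rate β) prior, the Poisson likelihood is conjugate: the posterior is Gamma(α + ΣXᵢ, β + n).
Posterior: Gamma(α+S, β+n) = Gamma(6.8+51, 2.1+8) = Gamma(57.8, 10.1).
The predictive distribution for one future period is NegBinom with mean α/β = 5.7228.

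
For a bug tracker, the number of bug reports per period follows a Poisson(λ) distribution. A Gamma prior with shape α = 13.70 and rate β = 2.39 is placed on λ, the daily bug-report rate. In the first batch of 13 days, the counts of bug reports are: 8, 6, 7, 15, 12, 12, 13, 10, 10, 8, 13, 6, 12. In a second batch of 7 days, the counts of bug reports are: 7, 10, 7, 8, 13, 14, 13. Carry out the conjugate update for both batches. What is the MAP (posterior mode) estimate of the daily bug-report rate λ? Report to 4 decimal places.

With a Gamma(shape α, rate β) prior, the Poisson likelihood is conjugate: the posterior is Gamma(α + ΣXᵢ, β + n).
Batch 1: sum of counts S = 132 over n = 13 days.
After batch 1: Gamma(α+S, β+n) = Gamma(13.70+132, 2.39+13) = Gamma(145.70, 15.39).
Batch 2: sum of counts S = 72 over n = 7 days.
After batch 2: Gamma(α+S, β+n) = Gamma(145.70+72, 15.39+7) = Gamma(217.70, 22.39).
Mode of Gamma(α,β) for α≥1 is (α−1)/β = 216.70/22.39 = 9.6784.

9.6784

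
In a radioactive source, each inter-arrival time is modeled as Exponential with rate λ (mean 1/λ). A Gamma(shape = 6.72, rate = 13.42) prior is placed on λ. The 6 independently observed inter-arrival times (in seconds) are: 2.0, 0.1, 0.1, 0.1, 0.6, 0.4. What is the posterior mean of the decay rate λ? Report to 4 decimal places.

0.7608

With a Gamma(shape α, rate β) prior on the exponential rate λ, the posterior after n observations with total T = Σxᵢ is Gamma(α+n, β+T).
Sum of observations T = 3.3 seconds; n = 6.
Posterior: Gamma(6.72+6, 13.42+3.3) = Gamma(12.72, 16.72).
Posterior mean of λ = α/β = 12.72/16.72 = 0.7608.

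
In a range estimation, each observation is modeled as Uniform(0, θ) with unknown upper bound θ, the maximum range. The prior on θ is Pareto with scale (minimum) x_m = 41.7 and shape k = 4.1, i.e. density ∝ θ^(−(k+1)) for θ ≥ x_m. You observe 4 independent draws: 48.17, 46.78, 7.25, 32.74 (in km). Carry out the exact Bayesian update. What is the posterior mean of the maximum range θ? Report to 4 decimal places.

54.9545

A Pareto(scale x_m, shape k) prior on the upper bound θ of Uniform(0, θ) is conjugate: posterior is Pareto(max(x_m, max xᵢ), k + n).
Sample maximum = 48.17; prior scale x_m = 41.7 → posterior scale = max = 48.17.
Posterior shape = 4.1 + 4 = 8.1.
E[θ|data] = k·x_m/(k−1) = 8.1·48.17/7.1 = 54.9545.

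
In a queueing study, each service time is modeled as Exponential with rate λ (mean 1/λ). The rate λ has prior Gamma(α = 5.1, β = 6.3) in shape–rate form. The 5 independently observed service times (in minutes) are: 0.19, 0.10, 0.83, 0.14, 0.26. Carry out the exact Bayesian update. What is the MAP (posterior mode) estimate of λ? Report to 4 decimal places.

1.1637

With a Gamma(shape α, rate β) prior on the exponential rate λ, the posterior after n observations with total T = Σxᵢ is Gamma(α+n, β+T).
Sum of observations T = 1.52 minutes; n = 5.
Posterior: Gamma(5.1+5, 6.3+1.52) = Gamma(10.1, 7.82).
Mode = (α−1)/β = 1.1637.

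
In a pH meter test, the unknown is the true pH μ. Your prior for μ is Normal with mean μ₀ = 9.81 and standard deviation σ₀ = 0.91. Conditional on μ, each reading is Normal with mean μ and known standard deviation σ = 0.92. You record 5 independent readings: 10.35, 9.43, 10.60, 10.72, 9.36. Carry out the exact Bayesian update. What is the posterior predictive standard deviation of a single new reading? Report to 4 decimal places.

0.9935

For Normal data with known variance σ², a Normal(μ₀, σ₀²) prior on μ is conjugate. Posterior precision = 1/σ₀² + n/σ²; posterior mean is the precision-weighted average of μ₀ and x̄.
σ₀² = 0.91² = 0.8281, σ² = 0.92² = 0.8464; σ² + n·σ₀² = 0.8464 + 5·0.8281 = 4.9869.
Posterior precision = 1/σ₀² + n/σ² = 1/0.8281 + 5/0.8464 = (σ² + n·σ₀²)/(σ₀²σ²) = 4.9869/(0.8281·0.8464); posterior variance σₙ² = σ₀²σ²/(σ² + n·σ₀²) = 0.8281·0.8464/4.9869 = 0.140549.
Predictive variance for one new observation = σₙ² + σ² = 0.8281·0.8464/4.9869 + 0.8464 = σ²·(σ₀² + 4.9869)/4.9869 = 0.8464·5.815/4.9869 = 0.986949; SD = √(0.8464·5.815/4.9869) = 0.9935.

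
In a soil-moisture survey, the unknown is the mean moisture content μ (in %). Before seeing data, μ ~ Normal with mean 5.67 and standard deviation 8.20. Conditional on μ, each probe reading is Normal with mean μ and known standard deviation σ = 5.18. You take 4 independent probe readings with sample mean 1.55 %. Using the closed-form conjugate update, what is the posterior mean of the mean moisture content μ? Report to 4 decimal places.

1.9237

For Normal data with known variance σ², a Normal(μ₀, σ₀²) prior on μ is conjugate. Posterior precision = 1/σ₀² + n/σ²; posterior mean is the precision-weighted average of μ₀ and x̄.
n·x̄ = 4·1.55 = 6.2.
σ₀² = 8.20² = 67.24, σ² = 5.18² = 26.8324; σ² + n·σ₀² = 26.8324 + 4·67.24 = 295.7924.
Posterior mean = (μ₀/σ₀² + n·x̄/σ²)/(1/σ₀² + n/σ²) = (σ²·μ₀ + σ₀²·n·x̄)/(σ² + n·σ₀²) = (26.8324·5.67 + 67.24·6.2)/295.7924 = 569.027708/295.7924 = 1.9237.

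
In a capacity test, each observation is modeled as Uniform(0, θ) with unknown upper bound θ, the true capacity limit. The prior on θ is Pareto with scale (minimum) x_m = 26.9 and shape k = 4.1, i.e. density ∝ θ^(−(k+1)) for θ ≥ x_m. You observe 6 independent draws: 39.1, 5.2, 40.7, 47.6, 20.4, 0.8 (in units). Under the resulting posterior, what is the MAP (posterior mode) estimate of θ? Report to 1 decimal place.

A Pareto(scale x_m, shape k) prior on the upper bound θ of Uniform(0, θ) is conjugate: posterior is Pareto(max(x_m, max xᵢ), k + n).
Sample maximum = 47.6; prior scale x_m = 26.9 → posterior scale = max = 47.6.
Posterior shape = 4.1 + 6 = 10.1.
The Pareto density is decreasing on [x_m, ∞), so the mode is x_m = 47.6.

47.6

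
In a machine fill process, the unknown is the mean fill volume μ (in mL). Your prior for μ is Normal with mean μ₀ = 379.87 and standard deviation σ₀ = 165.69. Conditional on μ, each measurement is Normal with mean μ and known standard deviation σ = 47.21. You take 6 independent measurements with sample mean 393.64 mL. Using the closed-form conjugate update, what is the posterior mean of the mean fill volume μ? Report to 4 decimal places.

For Normal data with known variance σ², a Normal(μ₀, σ₀²) prior on μ is conjugate. Posterior precision = 1/σ₀² + n/σ²; posterior mean is the precision-weighted average of μ₀ and x̄.
n·x̄ = 6·393.64 = 2361.84.
σ₀² = 165.69² = 27453.1761, σ² = 47.21² = 2228.7841; σ² + n·σ₀² = 2228.7841 + 6·27453.1761 = 166947.8407.
Posterior mean = (μ₀/σ₀² + n·x̄/σ²)/(1/σ₀² + n/σ²) = (σ²·μ₀ + σ₀²·n·x̄)/(σ² + n·σ₀²) = (2228.7841·379.87 + 27453.1761·2361.84)/166947.8407 = 65686657.656091/166947.8407 = 393.4562.

393.4562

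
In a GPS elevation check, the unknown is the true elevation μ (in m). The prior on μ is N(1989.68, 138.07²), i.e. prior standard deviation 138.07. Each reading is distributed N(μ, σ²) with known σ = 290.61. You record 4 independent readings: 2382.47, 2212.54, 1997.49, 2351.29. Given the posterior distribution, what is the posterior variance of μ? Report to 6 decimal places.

10018.061419

For Normal data with known variance σ², a Normal(μ₀, σ₀²) prior on μ is conjugate. Posterior precision = 1/σ₀² + n/σ²; posterior mean is the precision-weighted average of μ₀ and x̄.
σ₀² = 138.07² = 19063.3249, σ² = 290.61² = 84454.1721; σ² + n·σ₀² = 84454.1721 + 4·19063.3249 = 160707.4717.
Posterior precision = 1/σ₀² + n/σ² = 1/19063.3249 + 4/84454.1721 = (σ² + n·σ₀²)/(σ₀²σ²) = 160707.4717/(19063.3249·84454.1721); posterior variance σₙ² = σ₀²σ²/(σ² + n·σ₀²) = 19063.3249·84454.1721/160707.4717 = 10018.061419.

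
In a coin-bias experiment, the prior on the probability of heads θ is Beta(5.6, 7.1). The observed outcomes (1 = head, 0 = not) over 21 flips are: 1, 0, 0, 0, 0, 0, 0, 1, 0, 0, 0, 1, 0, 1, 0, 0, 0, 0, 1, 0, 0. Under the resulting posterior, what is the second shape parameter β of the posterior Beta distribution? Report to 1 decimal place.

The Beta prior is conjugate to a Binomial/Bernoulli likelihood; the update adds successes to α and failures to β.
Posterior: Beta(α+k, β+n−k) = Beta(5.6+5, 7.1+16) = Beta(10.6, 23.1).
Posterior β = 23.1.

23.1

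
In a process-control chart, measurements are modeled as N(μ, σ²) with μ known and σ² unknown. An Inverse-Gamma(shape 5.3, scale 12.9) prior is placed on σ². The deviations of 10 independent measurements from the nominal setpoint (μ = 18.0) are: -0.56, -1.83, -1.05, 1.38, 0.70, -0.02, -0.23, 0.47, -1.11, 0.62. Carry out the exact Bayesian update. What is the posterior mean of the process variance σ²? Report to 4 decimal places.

With known mean μ and an Inverse-Gamma(α, β) prior on σ², the Normal likelihood is conjugate: posterior is Inv-Gamma(α + n/2, β + Σ(xᵢ−μ)²/2).
Σ(xᵢ−μ)² = (-0.56)² + (-1.83)² + (-1.05)² + (1.38)² + (0.70)² + (-0.02)² + (-0.23)² + (0.47)² + (-1.11)² + (0.62)² = 9.0501.
Posterior: Inv-Gamma(5.3 + 10/2, 12.9 + 9.0501/2) = Inv-Gamma(10.30, 17.42505).
E[σ²|data] = β/(α−1) = 17.42505/9.30 = 1.8737.

1.8737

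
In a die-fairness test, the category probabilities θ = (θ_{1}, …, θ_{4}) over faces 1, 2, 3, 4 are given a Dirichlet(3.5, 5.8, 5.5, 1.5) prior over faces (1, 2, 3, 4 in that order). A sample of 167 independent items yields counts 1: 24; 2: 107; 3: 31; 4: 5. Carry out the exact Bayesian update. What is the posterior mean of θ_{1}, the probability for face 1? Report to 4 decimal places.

0.1500

The Dirichlet prior is conjugate to the Multinomial likelihood: each posterior αⱼ = prior αⱼ + observed count nⱼ.
Posterior concentration: (27.5, 112.8, 36.5, 6.5), total = 183.3.
E[θ_{1}|data] = α_{1}/Σα = 27.5/183.3 = 0.1500.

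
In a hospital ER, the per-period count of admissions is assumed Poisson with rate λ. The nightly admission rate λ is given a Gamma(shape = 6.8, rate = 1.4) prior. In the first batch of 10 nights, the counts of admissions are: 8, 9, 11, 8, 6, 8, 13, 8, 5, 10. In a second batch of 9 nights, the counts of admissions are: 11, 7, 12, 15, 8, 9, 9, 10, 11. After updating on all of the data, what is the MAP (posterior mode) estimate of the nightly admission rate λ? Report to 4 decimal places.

9.0098

With a Gamma(shape α, rate β) prior, the Poisson likelihood is conjugate: the posterior is Gamma(α + ΣXᵢ, β + n).
Batch 1: sum of counts S = 86 over n = 10 nights.
After batch 1: Gamma(α+S, β+n) = Gamma(6.8+86, 1.4+10) = Gamma(92.8, 11.4).
Batch 2: sum of counts S = 92 over n = 9 nights.
After batch 2: Gamma(α+S, β+n) = Gamma(92.8+92, 11.4+9) = Gamma(184.8, 20.4).
Mode of Gamma(α,β) for α≥1 is (α−1)/β = 183.8/20.4 = 9.0098.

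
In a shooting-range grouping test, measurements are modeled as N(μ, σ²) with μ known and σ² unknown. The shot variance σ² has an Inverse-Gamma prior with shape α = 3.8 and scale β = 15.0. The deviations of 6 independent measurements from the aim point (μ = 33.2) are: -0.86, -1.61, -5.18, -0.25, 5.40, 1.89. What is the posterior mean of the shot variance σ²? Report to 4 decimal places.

With known mean μ and an Inverse-Gamma(α, β) prior on σ², the Normal likelihood is conjugate: posterior is Inv-Gamma(α + n/2, β + Σ(xᵢ−μ)²/2).
Σ(xᵢ−μ)² = (-0.86)² + (-1.61)² + (-5.18)² + (-0.25)² + (5.40)² + (1.89)² = 62.9587.
Posterior: Inv-Gamma(3.8 + 6/2, 15.0 + 62.9587/2) = Inv-Gamma(6.80, 46.47935).
E[σ²|data] = β/(α−1) = 46.47935/5.80 = 8.0137.

8.0137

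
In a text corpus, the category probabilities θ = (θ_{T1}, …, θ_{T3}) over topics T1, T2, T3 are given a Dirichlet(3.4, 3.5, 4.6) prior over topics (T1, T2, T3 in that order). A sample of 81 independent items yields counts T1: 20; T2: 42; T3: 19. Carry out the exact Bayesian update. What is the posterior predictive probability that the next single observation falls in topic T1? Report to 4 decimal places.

0.2530

The Dirichlet prior is conjugate to the Multinomial likelihood: each posterior αⱼ = prior αⱼ + observed count nⱼ.
Posterior concentration: (23.4, 45.5, 23.6), total = 92.5.
P(next = T1 | data) = α_{T1}/Σα = 0.2530.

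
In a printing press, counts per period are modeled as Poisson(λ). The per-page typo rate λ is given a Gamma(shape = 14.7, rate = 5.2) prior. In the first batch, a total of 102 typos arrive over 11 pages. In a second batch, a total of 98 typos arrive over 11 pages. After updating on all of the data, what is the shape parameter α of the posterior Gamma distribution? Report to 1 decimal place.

214.7

With a Gamma(shape α, rate β) prior, the Poisson likelihood is conjugate: the posterior is Gamma(α + ΣXᵢ, β + n).
After batch 1: Gamma(α+S, β+n) = Gamma(14.7+102, 5.2+11) = Gamma(116.7, 16.2).
After batch 2: Gamma(α+S, β+n) = Gamma(116.7+98, 16.2+11) = Gamma(214.7, 27.2).
Posterior α = 214.7.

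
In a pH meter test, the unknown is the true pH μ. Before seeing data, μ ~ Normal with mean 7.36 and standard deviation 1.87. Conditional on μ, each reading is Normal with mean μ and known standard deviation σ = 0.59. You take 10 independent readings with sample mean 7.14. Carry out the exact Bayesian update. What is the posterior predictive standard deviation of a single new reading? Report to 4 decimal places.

0.6185

For Normal data with known variance σ², a Normal(μ₀, σ₀²) prior on μ is conjugate. Posterior precision = 1/σ₀² + n/σ²; posterior mean is the precision-weighted average of μ₀ and x̄.
σ₀² = 1.87² = 3.4969, σ² = 0.59² = 0.3481; σ² + n·σ₀² = 0.3481 + 10·3.4969 = 35.3171.
Posterior precision = 1/σ₀² + n/σ² = 1/3.4969 + 10/0.3481 = (σ² + n·σ₀²)/(σ₀²σ²) = 35.3171/(3.4969·0.3481); posterior variance σₙ² = σ₀²σ²/(σ² + n·σ₀²) = 3.4969·0.3481/35.3171 = 0.034467.
Predictive variance for one new observation = σₙ² + σ² = 3.4969·0.3481/35.3171 + 0.3481 = σ²·(σ₀² + 35.3171)/35.3171 = 0.3481·38.814/35.3171 = 0.382567; SD = √(0.3481·38.814/35.3171) = 0.6185.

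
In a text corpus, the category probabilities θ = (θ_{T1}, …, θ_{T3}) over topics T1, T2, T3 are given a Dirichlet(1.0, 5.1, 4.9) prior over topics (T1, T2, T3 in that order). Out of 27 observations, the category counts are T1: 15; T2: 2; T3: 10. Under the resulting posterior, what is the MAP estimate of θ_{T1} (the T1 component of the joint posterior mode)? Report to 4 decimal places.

0.4286

The Dirichlet prior is conjugate to the Multinomial likelihood: each posterior αⱼ = prior αⱼ + observed count nⱼ.
Posterior concentration: (16.0, 7.1, 14.9), total = 38.0.
Joint mode component: (α_{T1}−1)/(Σα−K) = 15.0/35.0 = 0.4286.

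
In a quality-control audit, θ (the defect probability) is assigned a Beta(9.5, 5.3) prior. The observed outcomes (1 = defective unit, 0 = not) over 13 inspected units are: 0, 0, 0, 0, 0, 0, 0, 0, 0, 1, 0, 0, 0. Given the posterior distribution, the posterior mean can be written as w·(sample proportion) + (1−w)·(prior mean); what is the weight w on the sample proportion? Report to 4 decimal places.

0.4676

The Beta prior is conjugate to a Binomial/Bernoulli likelihood; the update adds successes to α and failures to β.
Posterior mean = (α₀+k)/(α₀+β₀+n) = [n/(α₀+β₀+n)]·(k/n) + [(α₀+β₀)/(α₀+β₀+n)]·α₀/(α₀+β₀), so only n and the prior enter the weight.
The weight on the data is w = n/(α₀+β₀+n) = 13/(9.5+5.3+13) = 13/27.8 = 0.4676.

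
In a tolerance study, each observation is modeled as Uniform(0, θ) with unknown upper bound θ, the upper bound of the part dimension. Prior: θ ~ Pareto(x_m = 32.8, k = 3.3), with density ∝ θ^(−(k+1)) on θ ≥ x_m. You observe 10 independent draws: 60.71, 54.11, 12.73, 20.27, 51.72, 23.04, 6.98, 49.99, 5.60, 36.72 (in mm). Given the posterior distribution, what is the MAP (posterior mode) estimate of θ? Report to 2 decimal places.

A Pareto(scale x_m, shape k) prior on the upper bound θ of Uniform(0, θ) is conjugate: posterior is Pareto(max(x_m, max xᵢ), k + n).
Sample maximum = 60.71; prior scale x_m = 32.8 → posterior scale = max = 60.71.
Posterior shape = 3.3 + 10 = 13.3.
The Pareto density is decreasing on [x_m, ∞), so the mode is x_m = 60.71.

60.71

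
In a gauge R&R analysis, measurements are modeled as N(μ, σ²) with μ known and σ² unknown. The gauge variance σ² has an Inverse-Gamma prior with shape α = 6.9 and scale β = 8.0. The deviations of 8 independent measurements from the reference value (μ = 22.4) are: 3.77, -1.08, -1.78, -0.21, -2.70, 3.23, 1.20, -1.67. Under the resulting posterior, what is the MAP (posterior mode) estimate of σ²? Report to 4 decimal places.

2.3758

With known mean μ and an Inverse-Gamma(α, β) prior on σ², the Normal likelihood is conjugate: posterior is Inv-Gamma(α + n/2, β + Σ(xᵢ−μ)²/2).
Σ(xᵢ−μ)² = (3.77)² + (-1.08)² + (-1.78)² + (-0.21)² + (-2.70)² + (3.23)² + (1.20)² + (-1.67)² = 40.5436.
Posterior: Inv-Gamma(6.9 + 8/2, 8.0 + 40.5436/2) = Inv-Gamma(10.90, 28.27180).
Mode = β/(α+1) = 28.27180/11.90 = 2.3758.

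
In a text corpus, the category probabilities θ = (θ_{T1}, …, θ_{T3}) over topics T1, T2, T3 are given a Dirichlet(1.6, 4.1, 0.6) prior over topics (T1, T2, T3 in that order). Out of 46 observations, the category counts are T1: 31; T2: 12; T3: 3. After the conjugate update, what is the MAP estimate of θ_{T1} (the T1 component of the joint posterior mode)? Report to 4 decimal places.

0.6410

The Dirichlet prior is conjugate to the Multinomial likelihood: each posterior αⱼ = prior αⱼ + observed count nⱼ.
Posterior concentration: (32.6, 16.1, 3.6), total = 52.3.
Joint mode component: (α_{T1}−1)/(Σα−K) = 31.6/49.3 = 0.6410.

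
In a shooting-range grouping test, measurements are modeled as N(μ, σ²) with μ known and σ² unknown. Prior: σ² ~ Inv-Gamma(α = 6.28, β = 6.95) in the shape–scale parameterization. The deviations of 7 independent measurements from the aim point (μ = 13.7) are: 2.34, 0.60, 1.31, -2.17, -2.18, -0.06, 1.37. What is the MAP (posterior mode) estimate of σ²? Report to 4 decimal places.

1.5210

With known mean μ and an Inverse-Gamma(α, β) prior on σ², the Normal likelihood is conjugate: posterior is Inv-Gamma(α + n/2, β + Σ(xᵢ−μ)²/2).
Σ(xᵢ−μ)² = (2.34)² + (0.60)² + (1.31)² + (-2.17)² + (-2.18)² + (-0.06)² + (1.37)² = 18.8935.
Posterior: Inv-Gamma(6.28 + 7/2, 6.95 + 18.8935/2) = Inv-Gamma(9.78, 16.39675).
Mode = β/(α+1) = 16.39675/10.78 = 1.5210.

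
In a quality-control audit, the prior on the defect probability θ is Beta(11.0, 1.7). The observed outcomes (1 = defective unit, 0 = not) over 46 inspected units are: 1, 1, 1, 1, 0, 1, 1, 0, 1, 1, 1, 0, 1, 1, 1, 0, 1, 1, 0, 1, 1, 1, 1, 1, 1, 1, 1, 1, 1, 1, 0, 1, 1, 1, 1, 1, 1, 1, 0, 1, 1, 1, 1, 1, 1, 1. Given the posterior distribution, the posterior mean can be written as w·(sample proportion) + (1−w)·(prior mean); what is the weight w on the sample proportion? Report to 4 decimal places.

0.7836

The Beta prior is conjugate to a Binomial/Bernoulli likelihood; the update adds successes to α and failures to β.
Posterior mean = (α₀+k)/(α₀+β₀+n) = [n/(α₀+β₀+n)]·(k/n) + [(α₀+β₀)/(α₀+β₀+n)]·α₀/(α₀+β₀), so only n and the prior enter the weight.
The weight on the data is w = n/(α₀+β₀+n) = 46/(11.0+1.7+46) = 46/58.7 = 0.7836.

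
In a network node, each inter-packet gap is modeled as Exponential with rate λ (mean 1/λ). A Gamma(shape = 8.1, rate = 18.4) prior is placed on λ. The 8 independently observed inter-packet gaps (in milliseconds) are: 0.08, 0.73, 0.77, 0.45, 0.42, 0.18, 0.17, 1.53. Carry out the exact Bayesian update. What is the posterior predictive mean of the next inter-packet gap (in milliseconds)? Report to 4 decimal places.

1.5053

With a Gamma(shape α, rate β) prior on the exponential rate λ, the posterior after n observations with total T = Σxᵢ is Gamma(α+n, β+T).
Sum of observations T = 4.33 milliseconds; n = 8.
Posterior: Gamma(8.1+8, 18.4+4.33) = Gamma(16.1, 22.73).
The predictive distribution for the next observation is Lomax; its mean is β/(α−1) = 22.73/15.1 = 1.5053.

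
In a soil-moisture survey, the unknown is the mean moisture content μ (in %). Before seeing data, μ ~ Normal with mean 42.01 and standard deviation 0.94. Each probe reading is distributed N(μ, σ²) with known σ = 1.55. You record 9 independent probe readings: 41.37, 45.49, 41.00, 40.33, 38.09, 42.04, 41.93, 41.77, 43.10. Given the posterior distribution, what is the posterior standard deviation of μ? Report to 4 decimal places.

0.4528

For Normal data with known variance σ², a Normal(μ₀, σ₀²) prior on μ is conjugate. Posterior precision = 1/σ₀² + n/σ²; posterior mean is the precision-weighted average of μ₀ and x̄.
σ₀² = 0.94² = 0.8836, σ² = 1.55² = 2.4025; σ² + n·σ₀² = 2.4025 + 9·0.8836 = 10.3549.
Posterior precision = 1/σ₀² + n/σ² = 1/0.8836 + 9/2.4025 = (σ² + n·σ₀²)/(σ₀²σ²) = 10.3549/(0.8836·2.4025); posterior variance σₙ² = σ₀²σ²/(σ² + n·σ₀²) = 0.8836·2.4025/10.3549 = 0.205009.
Posterior SD = √σₙ² = √(0.8836·2.4025/10.3549) = 0.4528.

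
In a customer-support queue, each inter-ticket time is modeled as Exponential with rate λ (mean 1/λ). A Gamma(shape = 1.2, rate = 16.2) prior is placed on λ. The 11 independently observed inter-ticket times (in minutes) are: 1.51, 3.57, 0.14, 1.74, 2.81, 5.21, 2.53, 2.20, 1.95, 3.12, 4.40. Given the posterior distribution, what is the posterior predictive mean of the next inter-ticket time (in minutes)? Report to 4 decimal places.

With a Gamma(shape α, rate β) prior on the exponential rate λ, the posterior after n observations with total T = Σxᵢ is Gamma(α+n, β+T).
Sum of observations T = 29.18 minutes; n = 11.
Posterior: Gamma(1.2+11, 16.2+29.18) = Gamma(12.2, 45.38).
The predictive distribution for the next observation is Lomax; its mean is β/(α−1) = 45.38/11.2 = 4.0518.

4.0518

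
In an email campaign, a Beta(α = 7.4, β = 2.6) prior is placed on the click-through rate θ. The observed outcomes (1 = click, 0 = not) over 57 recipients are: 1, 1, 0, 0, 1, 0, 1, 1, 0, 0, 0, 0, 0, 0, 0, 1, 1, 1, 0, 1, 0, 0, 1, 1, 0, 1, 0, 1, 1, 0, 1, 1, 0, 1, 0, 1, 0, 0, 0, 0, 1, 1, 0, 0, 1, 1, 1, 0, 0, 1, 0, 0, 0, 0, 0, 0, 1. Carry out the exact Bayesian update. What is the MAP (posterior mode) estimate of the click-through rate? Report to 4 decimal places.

The Beta prior is conjugate to a Binomial/Bernoulli likelihood; the update adds successes to α and failures to β.
Posterior: Beta(α+k, β+n−k) = Beta(7.4+25, 2.6+32) = Beta(32.4, 34.6).
Mode of Beta(a,b) for a,b>1 is (a−1)/(a+b−2) = 31.4/65.0 = 0.4831.

0.4831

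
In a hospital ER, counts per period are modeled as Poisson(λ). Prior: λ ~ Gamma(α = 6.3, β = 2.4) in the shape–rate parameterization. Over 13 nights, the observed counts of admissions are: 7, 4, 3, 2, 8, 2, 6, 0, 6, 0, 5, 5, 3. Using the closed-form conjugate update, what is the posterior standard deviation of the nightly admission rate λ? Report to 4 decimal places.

0.4915

With a Gamma(shape α, rate β) prior, the Poisson likelihood is conjugate: the posterior is Gamma(α + ΣXᵢ, β + n).
Sum of counts S = 51 over n = 13 nights.
Posterior: Gamma(α+S, β+n) = Gamma(6.3+51, 2.4+13) = Gamma(57.3, 15.4).
SD = √α/β = √57.3/15.4 = 0.4915.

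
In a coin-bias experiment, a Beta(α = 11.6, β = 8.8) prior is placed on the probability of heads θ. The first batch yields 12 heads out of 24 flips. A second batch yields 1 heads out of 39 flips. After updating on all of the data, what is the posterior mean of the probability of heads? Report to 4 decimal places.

The Beta prior is conjugate to a Binomial/Bernoulli likelihood; the update adds successes to α and failures to β.
After batch 1: Beta(11.6+12, 8.8+12) = Beta(23.6, 20.8).
After batch 2: Beta(23.6+1, 20.8+38) = Beta(24.6, 58.8).
Posterior mean = α/(α+β) = 24.6/83.4 = 0.2950.

0.2950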